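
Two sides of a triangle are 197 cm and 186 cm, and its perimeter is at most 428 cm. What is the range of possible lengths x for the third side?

Triangle inequality alone gives 11 < x < 383.
The perimeter condition gives x ≤ 428 − 197 − 186 = 45.
Intersecting the two: 11 < x ≤ 45.

11 < x ≤ 45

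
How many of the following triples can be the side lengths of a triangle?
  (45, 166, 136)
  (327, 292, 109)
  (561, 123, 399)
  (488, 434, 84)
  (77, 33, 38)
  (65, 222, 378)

3

(45,136,166): 45+136 > 166 → valid
(109,292,327): 109+292 > 327 → valid
(123,399,561): 123+399 ≤ 561 → not valid
(84,434,488): 84+434 > 488 → valid
(33,38,77): 33+38 ≤ 77 → not valid
(65,222,378): 65+222 ≤ 378 → not valid
3 of the 6 triples form a triangle.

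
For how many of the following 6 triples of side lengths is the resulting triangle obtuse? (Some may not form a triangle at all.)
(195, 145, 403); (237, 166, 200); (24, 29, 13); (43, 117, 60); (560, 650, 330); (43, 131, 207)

1

(195,145,403): 145+195 ≤ 403, not a triangle
(237,166,200): 166²+200² = 67556 > 56169 = 237² → acute
(24,29,13): 13²+24² = 745 < 841 = 29² → obtuse
(43,117,60): 43+60 ≤ 117, not a triangle
(560,650,330): 330²+560² = 422500 = 650² → right
(43,131,207): 43+131 ≤ 207, not a triangle
1 of the 6 is obtuse.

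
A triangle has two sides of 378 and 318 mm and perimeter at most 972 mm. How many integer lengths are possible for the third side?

216

Triangle inequality: 60 < x < 696. Perimeter ≤ 972 gives x ≤ 972 − 378 − 318 = 276.
So 60 < x ≤ 276; integers 61 through 276: 216 values.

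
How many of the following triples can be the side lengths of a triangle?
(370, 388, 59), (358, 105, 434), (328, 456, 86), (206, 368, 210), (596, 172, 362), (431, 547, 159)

(59,370,388): 59+370 > 388 → valid
(105,358,434): 105+358 > 434 → valid
(86,328,456): 86+328 ≤ 456 → not valid
(206,210,368): 206+210 > 368 → valid
(172,362,596): 172+362 ≤ 596 → not valid
(159,431,547): 159+431 > 547 → valid
4 of the 6 triples form a triangle.

4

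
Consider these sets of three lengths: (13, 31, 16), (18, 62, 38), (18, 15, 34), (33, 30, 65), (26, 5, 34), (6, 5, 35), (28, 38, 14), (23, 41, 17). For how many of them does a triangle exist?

1

(13,16,31): 13+16 ≤ 31 → not valid
(18,38,62): 18+38 ≤ 62 → not valid
(15,18,34): 15+18 ≤ 34 → not valid
(30,33,65): 30+33 ≤ 65 → not valid
(5,26,34): 5+26 ≤ 34 → not valid
(5,6,35): 5+6 ≤ 35 → not valid
(14,28,38): 14+28 > 38 → valid
(17,23,41): 17+23 ≤ 41 → not valid
1 of the 8 triples forms a triangle.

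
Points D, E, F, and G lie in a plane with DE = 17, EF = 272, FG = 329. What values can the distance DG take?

The maximum is all hops collinear in one direction: 17 + 272 + 329 = 618.
The longest hop is 329; the others sum to 289. Folding the others back against it leaves at least 329 − 289 = 40.

40 ≤ DG ≤ 618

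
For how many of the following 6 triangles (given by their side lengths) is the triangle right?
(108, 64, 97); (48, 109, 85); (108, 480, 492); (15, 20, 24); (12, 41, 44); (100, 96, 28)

(108,64,97): 64²+97² = 13505 > 11664 = 108² → acute
(48,109,85): 48²+85² = 9529 < 11881 = 109² → obtuse
(108,480,492): 108²+480² = 242064 = 492² → right
(15,20,24): 15²+20² = 625 > 576 = 24² → acute
(12,41,44): 12²+41² = 1825 < 1936 = 44² → obtuse
(100,96,28): 28²+96² = 10000 = 100² → right
2 of the 6 are right.

2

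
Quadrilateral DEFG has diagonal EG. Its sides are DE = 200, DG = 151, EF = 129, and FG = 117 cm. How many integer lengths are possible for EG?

From triangle DEG: 49 < EG < 351.
From triangle FEG: 12 < EG < 246.
Intersection: 49 < EG < 246, so integers 50 through 245: 196 values.

196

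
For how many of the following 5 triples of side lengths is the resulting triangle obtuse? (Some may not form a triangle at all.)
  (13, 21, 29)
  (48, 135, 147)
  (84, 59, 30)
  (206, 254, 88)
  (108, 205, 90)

(13,21,29): 13²+21² = 610 < 841 = 29² → obtuse
(48,135,147): 48²+135² = 20529 < 21609 = 147² → obtuse
(84,59,30): 30²+59² = 4381 < 7056 = 84² → obtuse
(206,254,88): 88²+206² = 50180 < 64516 = 254² → obtuse
(108,205,90): 90+108 ≤ 205, not a triangle
4 of the 5 are obtuse.

4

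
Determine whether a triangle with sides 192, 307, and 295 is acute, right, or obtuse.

Compare the square of the longest side to the sum of squares of the other two: 192² + 295² = 123889 > 94249 = 307².

acute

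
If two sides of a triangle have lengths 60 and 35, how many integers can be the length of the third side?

69

The third side lies in the open interval (25, 95).
Integers from 26 to 94 inclusive: 94 − 26 + 1 = 69.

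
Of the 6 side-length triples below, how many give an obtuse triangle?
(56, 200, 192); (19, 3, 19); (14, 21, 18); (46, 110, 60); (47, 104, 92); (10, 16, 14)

(56,200,192): 56²+192² = 40000 = 200² → right
(19,3,19): 3²+19² = 370 > 361 = 19² → acute
(14,21,18): 14²+18² = 520 > 441 = 21² → acute
(46,110,60): 46+60 ≤ 110, not a triangle
(47,104,92): 47²+92² = 10673 < 10816 = 104² → obtuse
(10,16,14): 10²+14² = 296 > 256 = 16² → acute
1 of the 6 is obtuse.

1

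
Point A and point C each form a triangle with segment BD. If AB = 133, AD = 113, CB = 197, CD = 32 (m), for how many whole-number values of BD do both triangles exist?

From triangle ABD: 20 < BD < 246.
From triangle CBD: 165 < BD < 229.
Intersection: 165 < BD < 229, so integers 166 through 228: 63 values.

63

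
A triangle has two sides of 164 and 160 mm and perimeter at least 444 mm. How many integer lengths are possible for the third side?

Triangle inequality: 4 < x < 324. Perimeter ≥ 444 gives x ≥ 444 − 164 − 160 = 120.
So 120 ≤ x < 324; integers 120 through 323: 204 values.

204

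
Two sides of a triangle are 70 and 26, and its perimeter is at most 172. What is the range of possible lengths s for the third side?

44 < s ≤ 76

Triangle inequality alone gives 44 < s < 96.
The perimeter condition gives s ≤ 172 − 70 − 26 = 76.
Intersecting the two: 44 < s ≤ 76.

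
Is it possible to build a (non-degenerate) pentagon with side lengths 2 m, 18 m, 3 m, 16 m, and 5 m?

A pentagon exists iff every side is shorter than the sum of the others — equivalently, the longest side is less than the sum of the rest.
Longest side 18 < 26 (sum of the remaining 4), so yes.

Yes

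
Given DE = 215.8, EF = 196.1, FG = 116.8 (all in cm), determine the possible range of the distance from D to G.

0 ≤ DG ≤ 528.7 cm

The maximum is all hops collinear in one direction: 215.8 + 196.1 + 116.8 = 528.7.
The longest hop is 215.8; the others sum to 312.9. Since 215.8 ≤ 312.9, the path can fold back on itself completely, so the minimum distance is 0.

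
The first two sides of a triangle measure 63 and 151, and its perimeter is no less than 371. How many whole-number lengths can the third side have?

57

Triangle inequality: 88 < x < 214. Perimeter ≥ 371 gives x ≥ 371 − 63 − 151 = 157.
So 157 ≤ x < 214; integers 157 through 213: 57 values.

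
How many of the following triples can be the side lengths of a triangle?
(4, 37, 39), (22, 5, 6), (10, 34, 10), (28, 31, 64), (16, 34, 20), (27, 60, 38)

(4,37,39): 4+37 > 39 → valid
(5,6,22): 5+6 ≤ 22 → not valid
(10,10,34): 10+10 ≤ 34 → not valid
(28,31,64): 28+31 ≤ 64 → not valid
(16,20,34): 16+20 > 34 → valid
(27,38,60): 27+38 > 60 → valid
3 of the 6 triples form a triangle.

3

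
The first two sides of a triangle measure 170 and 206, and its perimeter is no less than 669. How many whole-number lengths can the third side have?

83

Triangle inequality: 36 < x < 376. Perimeter ≥ 669 gives x ≥ 669 − 170 − 206 = 293.
So 293 ≤ x < 376; integers 293 through 375: 83 values.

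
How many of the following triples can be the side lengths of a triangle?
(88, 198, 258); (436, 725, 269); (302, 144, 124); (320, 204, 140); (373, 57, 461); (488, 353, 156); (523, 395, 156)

4

(88,198,258): 88+198 > 258 → valid
(269,436,725): 269+436 ≤ 725 → not valid
(124,144,302): 124+144 ≤ 302 → not valid
(140,204,320): 140+204 > 320 → valid
(57,373,461): 57+373 ≤ 461 → not valid
(156,353,488): 156+353 > 488 → valid
(156,395,523): 156+395 > 523 → valid
4 of the 7 triples form a triangle.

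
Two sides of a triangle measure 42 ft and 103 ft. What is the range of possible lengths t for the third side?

61 < t < 145

By the triangle inequality, t must be less than 42 + 103 = 145 and greater than |42 − 103| = 61.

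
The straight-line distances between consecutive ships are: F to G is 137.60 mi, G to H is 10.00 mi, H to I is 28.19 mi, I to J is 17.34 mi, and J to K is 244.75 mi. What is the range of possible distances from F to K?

The maximum is all hops collinear in one direction: 137.60 + 10.00 + 28.19 + 17.34 + 244.75 = 437.88.
The longest hop is 244.75; the others sum to 193.13. Folding the others back against it leaves at least 244.75 − 193.13 = 51.62.

51.62 ≤ FK ≤ 437.88 mi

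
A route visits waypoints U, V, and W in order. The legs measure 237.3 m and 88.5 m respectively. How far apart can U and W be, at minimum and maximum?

148.8 ≤ UW ≤ 325.8 m

By the triangle inequality, |237.3 − 88.5| ≤ UW ≤ 237.3 + 88.5.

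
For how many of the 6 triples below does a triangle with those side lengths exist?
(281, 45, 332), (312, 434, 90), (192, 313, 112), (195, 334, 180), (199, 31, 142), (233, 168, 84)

2

(45,281,332): 45+281 ≤ 332 → not valid
(90,312,434): 90+312 ≤ 434 → not valid
(112,192,313): 112+192 ≤ 313 → not valid
(180,195,334): 180+195 > 334 → valid
(31,142,199): 31+142 ≤ 199 → not valid
(84,168,233): 84+168 > 233 → valid
2 of the 6 triples form a triangle.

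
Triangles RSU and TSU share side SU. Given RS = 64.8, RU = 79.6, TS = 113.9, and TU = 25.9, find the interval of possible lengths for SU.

From triangle RSU: |64.8 − 79.6| < SU < 64.8 + 79.6, i.e. 14.8 < SU < 144.4.
From triangle TSU: 88.0 < SU < 139.8.
Both must hold, so SU lies in the intersection.

88.0 < SU < 139.8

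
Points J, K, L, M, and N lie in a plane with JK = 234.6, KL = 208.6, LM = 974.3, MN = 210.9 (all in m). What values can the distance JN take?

The maximum is all hops collinear in one direction: 234.6 + 208.6 + 974.3 + 210.9 = 1628.4.
The longest hop is 974.3; the others sum to 654.1. Folding the others back against it leaves at least 974.3 − 654.1 = 320.2.

320.2 ≤ JN ≤ 1628.4 m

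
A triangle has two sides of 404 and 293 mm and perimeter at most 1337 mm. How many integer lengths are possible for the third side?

529

Triangle inequality: 111 < x < 697. Perimeter ≤ 1337 gives x ≤ 1337 − 404 − 293 = 640.
So 111 < x ≤ 640; integers 112 through 640: 529 values.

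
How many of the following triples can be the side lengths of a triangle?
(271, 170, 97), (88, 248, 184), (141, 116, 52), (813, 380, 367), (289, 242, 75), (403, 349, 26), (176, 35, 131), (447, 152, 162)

(97,170,271): 97+170 ≤ 271 → not valid
(88,184,248): 88+184 > 248 → valid
(52,116,141): 52+116 > 141 → valid
(367,380,813): 367+380 ≤ 813 → not valid
(75,242,289): 75+242 > 289 → valid
(26,349,403): 26+349 ≤ 403 → not valid
(35,131,176): 35+131 ≤ 176 → not valid
(152,162,447): 152+162 ≤ 447 → not valid
3 of the 8 triples form a triangle.

3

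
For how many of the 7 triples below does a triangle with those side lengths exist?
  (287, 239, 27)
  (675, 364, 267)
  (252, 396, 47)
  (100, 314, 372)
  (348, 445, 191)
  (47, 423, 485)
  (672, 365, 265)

2

(27,239,287): 27+239 ≤ 287 → not valid
(267,364,675): 267+364 ≤ 675 → not valid
(47,252,396): 47+252 ≤ 396 → not valid
(100,314,372): 100+314 > 372 → valid
(191,348,445): 191+348 > 445 → valid
(47,423,485): 47+423 ≤ 485 → not valid
(265,365,672): 265+365 ≤ 672 → not valid
2 of the 7 triples form a triangle.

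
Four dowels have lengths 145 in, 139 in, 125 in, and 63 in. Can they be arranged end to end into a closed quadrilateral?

A quadrilateral exists iff every side is shorter than the sum of the others — equivalently, the longest side is less than the sum of the rest.
Longest side 145 < 327 (sum of the remaining 3), so yes.

Yes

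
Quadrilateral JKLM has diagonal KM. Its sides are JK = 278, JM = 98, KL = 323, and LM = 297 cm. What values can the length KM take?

From triangle JKM: |278 − 98| < KM < 278 + 98, i.e. 180 < KM < 376.
From triangle LKM: 26 < KM < 620.
Both must hold, so KM lies in the intersection.

180 < KM < 376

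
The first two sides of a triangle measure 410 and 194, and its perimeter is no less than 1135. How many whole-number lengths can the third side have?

73

Triangle inequality: 216 < x < 604. Perimeter ≥ 1135 gives x ≥ 1135 − 410 − 194 = 531.
So 531 ≤ x < 604; integers 531 through 603: 73 values.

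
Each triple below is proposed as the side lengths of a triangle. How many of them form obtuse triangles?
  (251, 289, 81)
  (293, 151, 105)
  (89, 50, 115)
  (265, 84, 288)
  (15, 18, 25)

4

(251,289,81): 81²+251² = 69562 < 83521 = 289² → obtuse
(293,151,105): 105+151 ≤ 293, not a triangle
(89,50,115): 50²+89² = 10421 < 13225 = 115² → obtuse
(265,84,288): 84²+265² = 77281 < 82944 = 288² → obtuse
(15,18,25): 15²+18² = 549 < 625 = 25² → obtuse
4 of the 5 are obtuse.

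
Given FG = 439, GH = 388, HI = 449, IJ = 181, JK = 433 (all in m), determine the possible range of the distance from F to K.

The maximum is all hops collinear in one direction: 439 + 388 + 449 + 181 + 433 = 1890.
The longest hop is 449; the others sum to 1441. Since 449 ≤ 1441, the path can fold back on itself completely, so the minimum distance is 0.

0 ≤ FK ≤ 1890 m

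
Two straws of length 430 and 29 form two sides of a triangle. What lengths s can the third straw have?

401 < s < 459

By the triangle inequality, s must be less than 430 + 29 = 459 and greater than |430 − 29| = 401.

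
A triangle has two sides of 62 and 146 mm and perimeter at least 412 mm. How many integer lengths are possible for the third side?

Triangle inequality: 84 < x < 208. Perimeter ≥ 412 gives x ≥ 412 − 62 − 146 = 204.
So 204 ≤ x < 208; integers 204 through 207: 4 values.

4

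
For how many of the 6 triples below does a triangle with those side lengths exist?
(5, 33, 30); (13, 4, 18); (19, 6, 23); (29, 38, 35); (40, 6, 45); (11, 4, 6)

4

(5,30,33): 5+30 > 33 → valid
(4,13,18): 4+13 ≤ 18 → not valid
(6,19,23): 6+19 > 23 → valid
(29,35,38): 29+35 > 38 → valid
(6,40,45): 6+40 > 45 → valid
(4,6,11): 4+6 ≤ 11 → not valid
4 of the 6 triples form a triangle.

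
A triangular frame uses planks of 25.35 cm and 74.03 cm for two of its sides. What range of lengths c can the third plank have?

48.68 < c < 99.38 (cm)

By the triangle inequality, c must be less than 25.35 + 74.03 = 99.38 and greater than |25.35 − 74.03| = 48.68.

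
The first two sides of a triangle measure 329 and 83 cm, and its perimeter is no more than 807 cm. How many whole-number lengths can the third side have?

Triangle inequality: 246 < x < 412. Perimeter ≤ 807 gives x ≤ 807 − 329 − 83 = 395.
So 246 < x ≤ 395; integers 247 through 395: 149 values.

149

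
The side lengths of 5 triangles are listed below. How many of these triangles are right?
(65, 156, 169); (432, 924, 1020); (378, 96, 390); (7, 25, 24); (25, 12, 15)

4

(65,156,169): 65²+156² = 28561 = 169² → right
(432,924,1020): 432²+924² = 1040400 = 1020² → right
(378,96,390): 96²+378² = 152100 = 390² → right
(7,25,24): 7²+24² = 625 = 25² → right
(25,12,15): 12²+15² = 369 < 625 = 25² → obtuse
4 of the 5 are right.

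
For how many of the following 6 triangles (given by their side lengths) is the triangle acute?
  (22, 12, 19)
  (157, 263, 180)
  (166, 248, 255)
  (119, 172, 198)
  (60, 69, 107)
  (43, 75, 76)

4

(22,12,19): 12²+19² = 505 > 484 = 22² → acute
(157,263,180): 157²+180² = 57049 < 69169 = 263² → obtuse
(166,248,255): 166²+248² = 89060 > 65025 = 255² → acute
(119,172,198): 119²+172² = 43745 > 39204 = 198² → acute
(60,69,107): 60²+69² = 8361 < 11449 = 107² → obtuse
(43,75,76): 43²+75² = 7474 > 5776 = 76² → acute
4 of the 6 are acute.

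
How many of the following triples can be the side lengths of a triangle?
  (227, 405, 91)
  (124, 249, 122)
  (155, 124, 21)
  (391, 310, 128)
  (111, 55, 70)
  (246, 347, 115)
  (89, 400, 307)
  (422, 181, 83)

(91,227,405): 91+227 ≤ 405 → not valid
(122,124,249): 122+124 ≤ 249 → not valid
(21,124,155): 21+124 ≤ 155 → not valid
(128,310,391): 128+310 > 391 → valid
(55,70,111): 55+70 > 111 → valid
(115,246,347): 115+246 > 347 → valid
(89,307,400): 89+307 ≤ 400 → not valid
(83,181,422): 83+181 ≤ 422 → not valid
3 of the 8 triples form a triangle.

3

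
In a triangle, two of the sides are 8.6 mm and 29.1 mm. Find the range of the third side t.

By the triangle inequality, t must be less than 8.6 + 29.1 = 37.7 and greater than |8.6 − 29.1| = 20.5.

20.5 < t < 37.7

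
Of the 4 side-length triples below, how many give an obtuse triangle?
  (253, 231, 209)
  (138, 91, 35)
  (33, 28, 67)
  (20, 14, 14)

1

(253,231,209): 209²+231² = 97042 > 64009 = 253² → acute
(138,91,35): 35+91 ≤ 138, not a triangle
(33,28,67): 28+33 ≤ 67, not a triangle
(20,14,14): 14²+14² = 392 < 400 = 20² → obtuse
1 of the 4 is obtuse.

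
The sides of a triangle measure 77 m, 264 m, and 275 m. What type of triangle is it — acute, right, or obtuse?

right

Compare the square of the longest side to the sum of squares of the other two: 77² + 264² = 75625 = 275².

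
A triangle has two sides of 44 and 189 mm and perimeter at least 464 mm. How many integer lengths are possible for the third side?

2

Triangle inequality: 145 < x < 233. Perimeter ≥ 464 gives x ≥ 464 − 44 − 189 = 231.
So 231 ≤ x < 233; integers 231 through 232: 2 values.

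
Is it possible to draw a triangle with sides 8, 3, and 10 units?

The longest side is 10, and the other two sum to 11.
Since 11 > 10, the triangle inequality holds.

Yes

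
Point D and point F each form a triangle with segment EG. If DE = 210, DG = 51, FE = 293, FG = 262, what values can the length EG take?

159 < EG < 261

From triangle DEG: |210 − 51| < EG < 210 + 51, i.e. 159 < EG < 261.
From triangle FEG: 31 < EG < 555.
Both must hold, so EG lies in the intersection.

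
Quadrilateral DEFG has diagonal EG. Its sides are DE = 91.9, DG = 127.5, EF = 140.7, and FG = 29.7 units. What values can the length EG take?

111.0 < EG < 170.4

From triangle DEG: |91.9 − 127.5| < EG < 91.9 + 127.5, i.e. 35.6 < EG < 219.4.
From triangle FEG: 111.0 < EG < 170.4.
Both must hold, so EG lies in the intersection.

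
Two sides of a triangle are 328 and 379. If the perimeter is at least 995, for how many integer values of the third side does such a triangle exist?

Triangle inequality: 51 < x < 707. Perimeter ≥ 995 gives x ≥ 995 − 328 − 379 = 288.
So 288 ≤ x < 707; integers 288 through 706: 419 values.

419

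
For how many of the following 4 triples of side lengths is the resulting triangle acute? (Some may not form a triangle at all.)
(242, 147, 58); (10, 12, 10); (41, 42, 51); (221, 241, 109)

3

(242,147,58): 58+147 ≤ 242, not a triangle
(10,12,10): 10²+10² = 200 > 144 = 12² → acute
(41,42,51): 41²+42² = 3445 > 2601 = 51² → acute
(221,241,109): 109²+221² = 60722 > 58081 = 241² → acute
3 of the 4 are acute.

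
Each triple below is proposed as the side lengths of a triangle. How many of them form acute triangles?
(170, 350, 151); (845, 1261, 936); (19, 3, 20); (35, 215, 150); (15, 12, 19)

(170,350,151): 151+170 ≤ 350, not a triangle
(845,1261,936): 845²+936² = 1590121 = 1261² → right
(19,3,20): 3²+19² = 370 < 400 = 20² → obtuse
(35,215,150): 35+150 ≤ 215, not a triangle
(15,12,19): 12²+15² = 369 > 361 = 19² → acute
1 of the 5 is acute.

1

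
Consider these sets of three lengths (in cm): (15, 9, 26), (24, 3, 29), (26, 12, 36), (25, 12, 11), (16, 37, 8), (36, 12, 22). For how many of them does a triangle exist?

(9,15,26): 9+15 ≤ 26 → not valid
(3,24,29): 3+24 ≤ 29 → not valid
(12,26,36): 12+26 > 36 → valid
(11,12,25): 11+12 ≤ 25 → not valid
(8,16,37): 8+16 ≤ 37 → not valid
(12,22,36): 12+22 ≤ 36 → not valid
1 of the 6 triples forms a triangle.

1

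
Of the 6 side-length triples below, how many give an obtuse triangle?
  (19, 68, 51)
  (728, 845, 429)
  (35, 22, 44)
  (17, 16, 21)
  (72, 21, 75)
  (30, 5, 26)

3

(19,68,51): 19²+51² = 2962 < 4624 = 68² → obtuse
(728,845,429): 429²+728² = 714025 = 845² → right
(35,22,44): 22²+35² = 1709 < 1936 = 44² → obtuse
(17,16,21): 16²+17² = 545 > 441 = 21² → acute
(72,21,75): 21²+72² = 5625 = 75² → right
(30,5,26): 5²+26² = 701 < 900 = 30² → obtuse
3 of the 6 are obtuse.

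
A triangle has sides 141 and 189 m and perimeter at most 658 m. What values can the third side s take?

48 < s ≤ 328

Triangle inequality alone gives 48 < s < 330.
The perimeter condition gives s ≤ 658 − 141 − 189 = 328.
Intersecting the two: 48 < s ≤ 328.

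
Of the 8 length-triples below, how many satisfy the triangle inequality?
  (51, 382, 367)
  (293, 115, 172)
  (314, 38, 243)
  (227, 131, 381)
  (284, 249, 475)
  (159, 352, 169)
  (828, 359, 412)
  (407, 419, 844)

2

(51,367,382): 51+367 > 382 → valid
(115,172,293): 115+172 ≤ 293 → not valid
(38,243,314): 38+243 ≤ 314 → not valid
(131,227,381): 131+227 ≤ 381 → not valid
(249,284,475): 249+284 > 475 → valid
(159,169,352): 159+169 ≤ 352 → not valid
(359,412,828): 359+412 ≤ 828 → not valid
(407,419,844): 407+419 ≤ 844 → not valid
2 of the 8 triples form a triangle.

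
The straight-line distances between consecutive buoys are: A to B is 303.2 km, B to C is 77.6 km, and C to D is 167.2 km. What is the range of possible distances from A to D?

The maximum is all hops collinear in one direction: 303.2 + 77.6 + 167.2 = 548.0.
The longest hop is 303.2; the others sum to 244.8. Folding the others back against it leaves at least 303.2 − 244.8 = 58.4.

58.4 ≤ AD ≤ 548.0 km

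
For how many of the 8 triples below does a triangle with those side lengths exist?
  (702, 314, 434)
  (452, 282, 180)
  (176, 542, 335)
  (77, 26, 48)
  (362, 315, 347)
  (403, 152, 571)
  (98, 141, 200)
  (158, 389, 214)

(314,434,702): 314+434 > 702 → valid
(180,282,452): 180+282 > 452 → valid
(176,335,542): 176+335 ≤ 542 → not valid
(26,48,77): 26+48 ≤ 77 → not valid
(315,347,362): 315+347 > 362 → valid
(152,403,571): 152+403 ≤ 571 → not valid
(98,141,200): 98+141 > 200 → valid
(158,214,389): 158+214 ≤ 389 → not valid
4 of the 8 triples form a triangle.

4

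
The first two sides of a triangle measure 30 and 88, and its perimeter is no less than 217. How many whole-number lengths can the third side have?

19

Triangle inequality: 58 < x < 118. Perimeter ≥ 217 gives x ≥ 217 − 30 − 88 = 99.
So 99 ≤ x < 118; integers 99 through 117: 19 values.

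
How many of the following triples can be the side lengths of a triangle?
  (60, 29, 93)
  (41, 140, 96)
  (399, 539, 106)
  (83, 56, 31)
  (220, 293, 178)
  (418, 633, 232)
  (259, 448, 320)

(29,60,93): 29+60 ≤ 93 → not valid
(41,96,140): 41+96 ≤ 140 → not valid
(106,399,539): 106+399 ≤ 539 → not valid
(31,56,83): 31+56 > 83 → valid
(178,220,293): 178+220 > 293 → valid
(232,418,633): 232+418 > 633 → valid
(259,320,448): 259+320 > 448 → valid
4 of the 7 triples form a triangle.

4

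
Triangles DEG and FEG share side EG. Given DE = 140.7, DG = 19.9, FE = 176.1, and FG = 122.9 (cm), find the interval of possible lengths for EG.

120.8 < EG < 160.6

From triangle DEG: |140.7 − 19.9| < EG < 140.7 + 19.9, i.e. 120.8 < EG < 160.6.
From triangle FEG: 53.2 < EG < 299.0.
Both must hold, so EG lies in the intersection.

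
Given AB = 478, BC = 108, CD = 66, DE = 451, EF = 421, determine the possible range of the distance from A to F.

The maximum is all hops collinear in one direction: 478 + 108 + 66 + 451 + 421 = 1524.
The longest hop is 478; the others sum to 1046. Since 478 ≤ 1046, the path can fold back on itself completely, so the minimum distance is 0.

0 ≤ AF ≤ 1524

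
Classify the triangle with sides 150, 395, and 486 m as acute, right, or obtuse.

obtuse

Compare the square of the longest side to the sum of squares of the other two: 150² + 395² = 178525 < 236196 = 486².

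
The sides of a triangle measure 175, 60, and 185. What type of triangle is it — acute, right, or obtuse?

right

Compare the square of the longest side to the sum of squares of the other two: 60² + 175² = 34225 = 185².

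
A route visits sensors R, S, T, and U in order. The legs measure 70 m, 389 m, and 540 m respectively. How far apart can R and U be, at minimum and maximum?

81 ≤ RU ≤ 999 m

The maximum is all hops collinear in one direction: 70 + 389 + 540 = 999.
The longest hop is 540; the others sum to 459. Folding the others back against it leaves at least 540 − 459 = 81.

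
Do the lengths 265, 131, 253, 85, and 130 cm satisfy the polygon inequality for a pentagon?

A pentagon exists iff every side is shorter than the sum of the others — equivalently, the longest side is less than the sum of the rest.
Longest side 265 < 599 (sum of the remaining 4), so yes.

Yes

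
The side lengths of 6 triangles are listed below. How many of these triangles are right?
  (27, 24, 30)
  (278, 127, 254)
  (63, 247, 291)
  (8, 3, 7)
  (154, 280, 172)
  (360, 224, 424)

(27,24,30): 24²+27² = 1305 > 900 = 30² → acute
(278,127,254): 127²+254² = 80645 > 77284 = 278² → acute
(63,247,291): 63²+247² = 64978 < 84681 = 291² → obtuse
(8,3,7): 3²+7² = 58 < 64 = 8² → obtuse
(154,280,172): 154²+172² = 53300 < 78400 = 280² → obtuse
(360,224,424): 224²+360² = 179776 = 424² → right
1 of the 6 is right.

1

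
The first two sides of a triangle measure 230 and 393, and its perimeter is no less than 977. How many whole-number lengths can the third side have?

Triangle inequality: 163 < x < 623. Perimeter ≥ 977 gives x ≥ 977 − 230 − 393 = 354.
So 354 ≤ x < 623; integers 354 through 622: 269 values.

269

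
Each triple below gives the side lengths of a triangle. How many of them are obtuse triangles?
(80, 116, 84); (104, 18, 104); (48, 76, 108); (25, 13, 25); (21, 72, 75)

(80,116,84): 80²+84² = 13456 = 116² → right
(104,18,104): 18²+104² = 11140 > 10816 = 104² → acute
(48,76,108): 48²+76² = 8080 < 11664 = 108² → obtuse
(25,13,25): 13²+25² = 794 > 625 = 25² → acute
(21,72,75): 21²+72² = 5625 = 75² → right
1 of the 5 is obtuse.

1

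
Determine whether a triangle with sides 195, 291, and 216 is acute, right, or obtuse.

right

Compare the square of the longest side to the sum of squares of the other two: 195² + 216² = 84681 = 291².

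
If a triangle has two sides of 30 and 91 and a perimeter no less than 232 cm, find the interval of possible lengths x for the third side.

Triangle inequality alone gives 61 < x < 121.
The perimeter condition gives x ≥ 232 − 30 − 91 = 111.
Intersecting the two: 111 ≤ x < 121.

111 ≤ x < 121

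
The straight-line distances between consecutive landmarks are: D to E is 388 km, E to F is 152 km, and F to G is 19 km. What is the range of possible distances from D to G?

217 ≤ DG ≤ 559 km

The maximum is all hops collinear in one direction: 388 + 152 + 19 = 559.
The longest hop is 388; the others sum to 171. Folding the others back against it leaves at least 388 − 171 = 217.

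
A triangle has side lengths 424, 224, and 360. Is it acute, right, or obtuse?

right

Compare the square of the longest side to the sum of squares of the other two: 224² + 360² = 179776 = 424².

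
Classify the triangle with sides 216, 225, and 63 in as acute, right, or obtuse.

Compare the square of the longest side to the sum of squares of the other two: 63² + 216² = 50625 = 225².

right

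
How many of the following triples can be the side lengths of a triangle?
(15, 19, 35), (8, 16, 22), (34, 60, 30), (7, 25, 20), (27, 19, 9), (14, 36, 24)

5

(15,19,35): 15+19 ≤ 35 → not valid
(8,16,22): 8+16 > 22 → valid
(30,34,60): 30+34 > 60 → valid
(7,20,25): 7+20 > 25 → valid
(9,19,27): 9+19 > 27 → valid
(14,24,36): 14+24 > 36 → valid
5 of the 6 triples form a triangle.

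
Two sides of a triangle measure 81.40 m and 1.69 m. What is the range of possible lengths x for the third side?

By the triangle inequality, x must be less than 81.40 + 1.69 = 83.09 and greater than |81.40 − 1.69| = 79.71.

79.71 < x < 83.09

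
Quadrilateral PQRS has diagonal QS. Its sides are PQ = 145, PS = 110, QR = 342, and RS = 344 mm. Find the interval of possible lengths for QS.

35 < QS < 255

From triangle PQS: |145 − 110| < QS < 145 + 110, i.e. 35 < QS < 255.
From triangle RQS: 2 < QS < 686.
Both must hold, so QS lies in the intersection.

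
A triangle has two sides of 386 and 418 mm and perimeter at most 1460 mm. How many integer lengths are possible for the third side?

624

Triangle inequality: 32 < x < 804. Perimeter ≤ 1460 gives x ≤ 1460 − 386 − 418 = 656.
So 32 < x ≤ 656; integers 33 through 656: 624 values.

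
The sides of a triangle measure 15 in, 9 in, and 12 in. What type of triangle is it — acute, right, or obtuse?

Compare the square of the longest side to the sum of squares of the other two: 9² + 12² = 225 = 15².

right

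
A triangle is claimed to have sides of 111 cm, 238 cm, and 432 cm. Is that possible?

The longest side is 432, but the other two sum to only 349.
349 < 432, so the triangle inequality fails.

No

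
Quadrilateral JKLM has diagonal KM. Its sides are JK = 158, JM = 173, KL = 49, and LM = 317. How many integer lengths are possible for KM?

62

From triangle JKM: 15 < KM < 331.
From triangle LKM: 268 < KM < 366.
Intersection: 268 < KM < 331, so integers 269 through 330: 62 values.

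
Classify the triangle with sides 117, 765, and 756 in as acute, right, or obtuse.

right

Compare the square of the longest side to the sum of squares of the other two: 117² + 756² = 585225 = 765².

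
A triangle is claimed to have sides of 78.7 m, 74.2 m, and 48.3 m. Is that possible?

Yes

The longest side is 78.7, and the other two sum to 122.5.
Since 122.5 > 78.7, the triangle inequality holds.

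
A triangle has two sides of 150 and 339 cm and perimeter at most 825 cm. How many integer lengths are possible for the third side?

Triangle inequality: 189 < x < 489. Perimeter ≤ 825 gives x ≤ 825 − 150 − 339 = 336.
So 189 < x ≤ 336; integers 190 through 336: 147 values.

147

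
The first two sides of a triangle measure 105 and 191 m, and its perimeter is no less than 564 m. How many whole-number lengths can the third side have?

Triangle inequality: 86 < x < 296. Perimeter ≥ 564 gives x ≥ 564 − 105 − 191 = 268.
So 268 ≤ x < 296; integers 268 through 295: 28 values.

28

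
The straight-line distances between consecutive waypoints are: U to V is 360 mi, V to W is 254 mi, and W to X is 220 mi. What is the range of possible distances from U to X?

The maximum is all hops collinear in one direction: 360 + 254 + 220 = 834.
The longest hop is 360; the others sum to 474. Since 360 ≤ 474, the path can fold back on itself completely, so the minimum distance is 0.

0 ≤ UX ≤ 834 mi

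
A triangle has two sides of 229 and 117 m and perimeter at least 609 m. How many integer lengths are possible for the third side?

Triangle inequality: 112 < x < 346. Perimeter ≥ 609 gives x ≥ 609 − 229 − 117 = 263.
So 263 ≤ x < 346; integers 263 through 345: 83 values.

83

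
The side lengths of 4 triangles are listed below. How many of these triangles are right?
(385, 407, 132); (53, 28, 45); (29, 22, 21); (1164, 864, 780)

(385,407,132): 132²+385² = 165649 = 407² → right
(53,28,45): 28²+45² = 2809 = 53² → right
(29,22,21): 21²+22² = 925 > 841 = 29² → acute
(1164,864,780): 780²+864² = 1354896 = 1164² → right
3 of the 4 are right.

3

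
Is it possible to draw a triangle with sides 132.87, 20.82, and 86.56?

No

The longest side is 132.87, but the other two sum to only 107.38.
107.38 < 132.87, so the triangle inequality fails.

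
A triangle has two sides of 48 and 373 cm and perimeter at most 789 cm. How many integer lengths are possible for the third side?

Triangle inequality: 325 < x < 421. Perimeter ≤ 789 gives x ≤ 789 − 48 − 373 = 368.
So 325 < x ≤ 368; integers 326 through 368: 43 values.

43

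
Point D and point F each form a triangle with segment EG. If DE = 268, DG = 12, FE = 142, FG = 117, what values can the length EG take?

From triangle DEG: |268 − 12| < EG < 268 + 12, i.e. 256 < EG < 280.
From triangle FEG: 25 < EG < 259.
Both must hold, so EG lies in the intersection.

256 < EG < 259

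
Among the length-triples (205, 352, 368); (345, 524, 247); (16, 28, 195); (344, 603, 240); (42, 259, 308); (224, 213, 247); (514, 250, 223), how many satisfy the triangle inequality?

3

(205,352,368): 205+352 > 368 → valid
(247,345,524): 247+345 > 524 → valid
(16,28,195): 16+28 ≤ 195 → not valid
(240,344,603): 240+344 ≤ 603 → not valid
(42,259,308): 42+259 ≤ 308 → not valid
(213,224,247): 213+224 > 247 → valid
(223,250,514): 223+250 ≤ 514 → not valid
3 of the 7 triples form a triangle.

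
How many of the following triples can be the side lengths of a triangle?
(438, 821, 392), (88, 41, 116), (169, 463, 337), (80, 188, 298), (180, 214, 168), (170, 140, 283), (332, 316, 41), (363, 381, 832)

6

(392,438,821): 392+438 > 821 → valid
(41,88,116): 41+88 > 116 → valid
(169,337,463): 169+337 > 463 → valid
(80,188,298): 80+188 ≤ 298 → not valid
(168,180,214): 168+180 > 214 → valid
(140,170,283): 140+170 > 283 → valid
(41,316,332): 41+316 > 332 → valid
(363,381,832): 363+381 ≤ 832 → not valid
6 of the 8 triples form a triangle.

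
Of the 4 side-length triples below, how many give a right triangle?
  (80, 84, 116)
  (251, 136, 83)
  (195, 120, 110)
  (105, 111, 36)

(80,84,116): 80²+84² = 13456 = 116² → right
(251,136,83): 83+136 ≤ 251, not a triangle
(195,120,110): 110²+120² = 26500 < 38025 = 195² → obtuse
(105,111,36): 36²+105² = 12321 = 111² → right
2 of the 4 are right.

2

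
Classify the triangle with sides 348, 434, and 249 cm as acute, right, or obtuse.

Compare the square of the longest side to the sum of squares of the other two: 249² + 348² = 183105 < 188356 = 434².

obtuse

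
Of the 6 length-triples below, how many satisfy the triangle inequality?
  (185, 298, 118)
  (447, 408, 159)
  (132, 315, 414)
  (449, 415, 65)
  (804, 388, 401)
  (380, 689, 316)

(118,185,298): 118+185 > 298 → valid
(159,408,447): 159+408 > 447 → valid
(132,315,414): 132+315 > 414 → valid
(65,415,449): 65+415 > 449 → valid
(388,401,804): 388+401 ≤ 804 → not valid
(316,380,689): 316+380 > 689 → valid
5 of the 6 triples form a triangle.

5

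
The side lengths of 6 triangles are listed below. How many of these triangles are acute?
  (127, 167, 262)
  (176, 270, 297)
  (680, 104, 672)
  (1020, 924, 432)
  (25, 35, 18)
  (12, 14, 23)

(127,167,262): 127²+167² = 44018 < 68644 = 262² → obtuse
(176,270,297): 176²+270² = 103876 > 88209 = 297² → acute
(680,104,672): 104²+672² = 462400 = 680² → right
(1020,924,432): 432²+924² = 1040400 = 1020² → right
(25,35,18): 18²+25² = 949 < 1225 = 35² → obtuse
(12,14,23): 12²+14² = 340 < 529 = 23² → obtuse
1 of the 6 is acute.

1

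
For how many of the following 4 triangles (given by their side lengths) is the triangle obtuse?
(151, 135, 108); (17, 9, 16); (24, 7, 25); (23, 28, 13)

(151,135,108): 108²+135² = 29889 > 22801 = 151² → acute
(17,9,16): 9²+16² = 337 > 289 = 17² → acute
(24,7,25): 7²+24² = 625 = 25² → right
(23,28,13): 13²+23² = 698 < 784 = 28² → obtuse
1 of the 4 is obtuse.

1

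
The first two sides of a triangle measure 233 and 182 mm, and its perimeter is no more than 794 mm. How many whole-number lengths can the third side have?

328

Triangle inequality: 51 < x < 415. Perimeter ≤ 794 gives x ≤ 794 − 233 − 182 = 379.
So 51 < x ≤ 379; integers 52 through 379: 328 values.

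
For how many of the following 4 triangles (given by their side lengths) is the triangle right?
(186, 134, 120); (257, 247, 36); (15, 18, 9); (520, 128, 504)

1

(186,134,120): 120²+134² = 32356 < 34596 = 186² → obtuse
(257,247,36): 36²+247² = 62305 < 66049 = 257² → obtuse
(15,18,9): 9²+15² = 306 < 324 = 18² → obtuse
(520,128,504): 128²+504² = 270400 = 520² → right
1 of the 4 is right.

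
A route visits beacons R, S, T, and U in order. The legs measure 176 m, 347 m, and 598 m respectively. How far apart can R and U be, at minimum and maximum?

The maximum is all hops collinear in one direction: 176 + 347 + 598 = 1121.
The longest hop is 598; the others sum to 523. Folding the others back against it leaves at least 598 − 523 = 75.

75 ≤ RU ≤ 1121 m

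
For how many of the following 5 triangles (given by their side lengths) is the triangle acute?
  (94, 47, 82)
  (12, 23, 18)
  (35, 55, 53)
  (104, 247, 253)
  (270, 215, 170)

(94,47,82): 47²+82² = 8933 > 8836 = 94² → acute
(12,23,18): 12²+18² = 468 < 529 = 23² → obtuse
(35,55,53): 35²+53² = 4034 > 3025 = 55² → acute
(104,247,253): 104²+247² = 71825 > 64009 = 253² → acute
(270,215,170): 170²+215² = 75125 > 72900 = 270² → acute
4 of the 5 are acute.

4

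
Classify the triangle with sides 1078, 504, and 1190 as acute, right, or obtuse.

Compare the square of the longest side to the sum of squares of the other two: 504² + 1078² = 1416100 = 1190².

right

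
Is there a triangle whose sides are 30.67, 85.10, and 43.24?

No

The longest side is 85.10, but the other two sum to only 73.91.
73.91 < 85.10, so the triangle inequality fails.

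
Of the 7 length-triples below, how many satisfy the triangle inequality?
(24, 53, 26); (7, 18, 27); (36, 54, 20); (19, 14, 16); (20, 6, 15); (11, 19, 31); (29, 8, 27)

4

(24,26,53): 24+26 ≤ 53 → not valid
(7,18,27): 7+18 ≤ 27 → not valid
(20,36,54): 20+36 > 54 → valid
(14,16,19): 14+16 > 19 → valid
(6,15,20): 6+15 > 20 → valid
(11,19,31): 11+19 ≤ 31 → not valid
(8,27,29): 8+27 > 29 → valid
4 of the 7 triples form a triangle.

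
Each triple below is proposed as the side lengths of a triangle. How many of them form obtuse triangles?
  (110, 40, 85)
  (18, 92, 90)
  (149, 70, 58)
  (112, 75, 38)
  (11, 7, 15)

(110,40,85): 40²+85² = 8825 < 12100 = 110² → obtuse
(18,92,90): 18²+90² = 8424 < 8464 = 92² → obtuse
(149,70,58): 58+70 ≤ 149, not a triangle
(112,75,38): 38²+75² = 7069 < 12544 = 112² → obtuse
(11,7,15): 7²+11² = 170 < 225 = 15² → obtuse
4 of the 5 are obtuse.

4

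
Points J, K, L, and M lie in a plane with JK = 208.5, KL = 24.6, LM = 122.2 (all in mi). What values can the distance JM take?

61.7 ≤ JM ≤ 355.3 mi

The maximum is all hops collinear in one direction: 208.5 + 24.6 + 122.2 = 355.3.
The longest hop is 208.5; the others sum to 146.8. Folding the others back against it leaves at least 208.5 − 146.8 = 61.7.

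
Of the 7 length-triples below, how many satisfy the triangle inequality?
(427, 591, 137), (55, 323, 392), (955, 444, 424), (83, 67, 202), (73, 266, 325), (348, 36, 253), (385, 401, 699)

2

(137,427,591): 137+427 ≤ 591 → not valid
(55,323,392): 55+323 ≤ 392 → not valid
(424,444,955): 424+444 ≤ 955 → not valid
(67,83,202): 67+83 ≤ 202 → not valid
(73,266,325): 73+266 > 325 → valid
(36,253,348): 36+253 ≤ 348 → not valid
(385,401,699): 385+401 > 699 → valid
2 of the 7 triples form a triangle.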